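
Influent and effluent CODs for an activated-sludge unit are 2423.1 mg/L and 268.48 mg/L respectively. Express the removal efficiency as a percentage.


eta = (COD_in - COD_out) / COD_in * 100
= (2423.1 - 268.48) / 2423.1 * 100
= 88.9200%

88.9200%


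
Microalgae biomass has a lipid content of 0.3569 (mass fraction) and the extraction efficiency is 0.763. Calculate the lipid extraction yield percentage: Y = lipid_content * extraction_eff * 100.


Y = lipid_content * extraction_eff * 100
= 0.3569 * 0.763 * 100
= 27.2315%

27.2315%


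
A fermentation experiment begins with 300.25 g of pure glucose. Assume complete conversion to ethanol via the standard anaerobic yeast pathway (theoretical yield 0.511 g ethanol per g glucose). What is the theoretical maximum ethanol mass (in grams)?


Theoretical ethanol yield: m_EtOH = 0.511 * m_glucose
m_EtOH = 0.511 * 300.25 = 153.4278 g

153.4278 g


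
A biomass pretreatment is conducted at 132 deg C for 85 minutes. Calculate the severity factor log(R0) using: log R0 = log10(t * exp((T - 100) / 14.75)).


logR0 = log10(t * exp((T - 100) / 14.75))
= log10(85 * exp((132 - 100) / 14.75))
= 2.8716

2.8716


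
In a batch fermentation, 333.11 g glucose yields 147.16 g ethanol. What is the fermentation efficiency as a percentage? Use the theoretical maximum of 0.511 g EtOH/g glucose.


Fermentation efficiency = (actual / (0.511 * glucose)) * 100
= (147.16 / (0.511 * 333.11)) * 100
= 86.4532%

86.4532%


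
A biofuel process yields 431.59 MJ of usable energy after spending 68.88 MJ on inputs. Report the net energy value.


NEV = E_out - E_in
= 431.59 - 68.88
= 362.7100 MJ

362.7100 MJ


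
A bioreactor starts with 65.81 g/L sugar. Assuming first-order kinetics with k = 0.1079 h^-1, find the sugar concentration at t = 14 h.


S = S0 * exp(-k * t)
S = 65.81 * exp(-0.1079 * 14)
S = 14.5294 g/L

14.5294 g/L


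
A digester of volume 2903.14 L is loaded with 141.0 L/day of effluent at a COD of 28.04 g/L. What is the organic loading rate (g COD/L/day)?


OLR = Q * S / V
= 141.0 * 28.04 / 2903.14
= 1.3618 g/L/day

1.3618 g/L/day


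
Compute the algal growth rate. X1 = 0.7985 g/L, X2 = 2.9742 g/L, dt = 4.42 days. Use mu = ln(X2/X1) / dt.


mu = ln(X2/X1) / dt
= ln(2.9742/0.7985) / 4.42
= 0.2975 per day

0.2975 per day


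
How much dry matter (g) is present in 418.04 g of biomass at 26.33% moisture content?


Wd = Ww * (1 - MC/100)
= 418.04 * (1 - 26.33/100)
= 307.9701 g

307.9701 g


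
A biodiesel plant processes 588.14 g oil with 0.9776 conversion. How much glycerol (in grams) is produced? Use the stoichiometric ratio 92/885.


glycerol = oil * conv * (92/885)
= 588.14 * 0.9776 * 92 / 885
= 59.7704 g

59.7704 g


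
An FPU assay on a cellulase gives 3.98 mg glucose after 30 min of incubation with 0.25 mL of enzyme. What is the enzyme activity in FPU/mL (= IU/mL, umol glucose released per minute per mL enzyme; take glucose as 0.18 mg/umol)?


Activity = glucose_mg / (0.18 mg/umol * V_mL * t_min)
= 3.98 / (0.18 * 0.25 * 30)
= 2.9481 FPU/mL

2.9481 FPU/mL


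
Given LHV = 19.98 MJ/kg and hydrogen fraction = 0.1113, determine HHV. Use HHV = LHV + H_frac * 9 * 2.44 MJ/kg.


HHV = LHV + H_frac * 9 * 2.44
= 19.98 + 0.1113 * 9 * 2.44
= 22.4241 MJ/kg

22.4241 MJ/kg


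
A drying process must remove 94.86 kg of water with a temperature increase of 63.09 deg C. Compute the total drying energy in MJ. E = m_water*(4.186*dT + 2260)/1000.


E = m_water * (4.186 * dT + 2260) / 1000
= 94.86 * (4.186 * 63.09 + 2260) / 1000
= 239.4356 MJ

239.4356 MJ


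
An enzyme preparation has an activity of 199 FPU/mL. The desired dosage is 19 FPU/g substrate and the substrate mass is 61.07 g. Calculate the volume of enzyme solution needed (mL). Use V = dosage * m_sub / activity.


V = dosage * m_sub / activity
V = 19 * 61.07 / 199
V = 5.8308 mL

5.8308 mL


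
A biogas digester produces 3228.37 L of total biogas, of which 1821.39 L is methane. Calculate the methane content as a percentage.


CH4% = V_CH4 / V_total * 100
= 1821.39 / 3228.37 * 100
= 56.4183%

56.4183%


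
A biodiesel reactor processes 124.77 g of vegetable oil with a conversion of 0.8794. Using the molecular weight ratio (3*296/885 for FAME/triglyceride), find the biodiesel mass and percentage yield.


m_FAME = oil * conv * (3 * 296 / 885) = oil * conv * (888/885)
= 124.77 * 0.8794 * 888 / 885
= 110.0947 g
Y = m_FAME / oil * 100 = conv * (888/885) * 100
= 0.8794 * 888 / 885 * 100
= 88.24%

110.0947 g FAME; Y = 88.24%


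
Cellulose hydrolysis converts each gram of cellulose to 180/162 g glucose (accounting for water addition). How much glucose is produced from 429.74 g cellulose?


glucose = cellulose * 180/162
= 429.74 * 180/162
= 477.4889 g

477.4889 g


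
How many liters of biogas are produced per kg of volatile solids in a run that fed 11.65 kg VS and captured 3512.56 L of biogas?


Y = V / VS
= 3512.56 / 11.65
= 301.5073 L/kg VS

301.5073 L/kg VS


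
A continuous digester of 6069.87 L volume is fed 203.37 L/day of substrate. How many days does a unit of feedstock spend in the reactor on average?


HRT = V / Q
= 6069.87 / 203.37
= 29.8464 days

29.8464 days


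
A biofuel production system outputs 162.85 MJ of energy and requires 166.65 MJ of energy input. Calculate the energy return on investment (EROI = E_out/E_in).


EROI = E_out / E_in
= 162.85 / 166.65
= 0.9772

0.9772


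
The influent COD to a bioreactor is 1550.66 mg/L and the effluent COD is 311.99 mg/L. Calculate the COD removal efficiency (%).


eta = (COD_in - COD_out) / COD_in * 100
= (1550.66 - 311.99) / 1550.66 * 100
= 79.8802%

79.8802%


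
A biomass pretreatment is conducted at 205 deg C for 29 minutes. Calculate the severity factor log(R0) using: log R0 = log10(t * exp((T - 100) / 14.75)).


logR0 = log10(t * exp((T - 100) / 14.75))
= log10(29 * exp((205 - 100) / 14.75))
= 4.5540

4.5540


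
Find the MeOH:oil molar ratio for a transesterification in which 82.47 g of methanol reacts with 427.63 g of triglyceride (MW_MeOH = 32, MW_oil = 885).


Molar ratio = n_MeOH / n_oil = (MeOH/32) / (oil/885) = (MeOH * 885) / (32 * oil)
= (82.47 * 885) / (32 * 427.63)
= 5.3336

5.3336


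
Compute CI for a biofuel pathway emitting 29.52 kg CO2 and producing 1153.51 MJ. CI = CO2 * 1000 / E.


CI = CO2 * 1000 / E
= 29.52 * 1000 / 1153.51
= 25.5915 g CO2/MJ

25.5915 g CO2/MJ


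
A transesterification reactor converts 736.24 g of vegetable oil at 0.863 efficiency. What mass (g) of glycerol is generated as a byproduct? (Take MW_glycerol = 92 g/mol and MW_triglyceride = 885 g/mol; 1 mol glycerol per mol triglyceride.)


glycerol = oil * conv * (92/885)
= 736.24 * 0.863 * 92 / 885
= 66.0503 g

66.0503 g


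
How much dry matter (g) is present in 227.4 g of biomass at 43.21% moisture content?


Wd = Ww * (1 - MC/100)
= 227.4 * (1 - 43.21/100)
= 129.1405 g

129.1405 g


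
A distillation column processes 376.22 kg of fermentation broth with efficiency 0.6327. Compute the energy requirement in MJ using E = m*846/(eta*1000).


E = m * 846 / (eta * 1000)
= 376.22 * 846 / (0.6327 * 1000)
= 503.0538 MJ

503.0538 MJ


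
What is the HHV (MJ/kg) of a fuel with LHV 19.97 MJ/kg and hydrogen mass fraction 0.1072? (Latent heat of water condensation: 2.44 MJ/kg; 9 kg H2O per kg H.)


HHV = LHV + H_frac * 9 * 2.44
= 19.97 + 0.1072 * 9 * 2.44
= 22.3241 MJ/kg

22.3241 MJ/kg


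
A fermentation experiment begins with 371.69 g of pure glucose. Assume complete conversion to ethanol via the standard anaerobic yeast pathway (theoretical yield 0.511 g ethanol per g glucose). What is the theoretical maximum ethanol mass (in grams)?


Theoretical ethanol yield: m_EtOH = 0.511 * m_glucose
m_EtOH = 0.511 * 371.69 = 189.9336 g

189.9336 g


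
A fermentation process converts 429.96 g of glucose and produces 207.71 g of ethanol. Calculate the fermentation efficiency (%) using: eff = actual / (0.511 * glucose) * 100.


Fermentation efficiency = (actual / (0.511 * glucose)) * 100
= (207.71 / (0.511 * 429.96)) * 100
= 94.5384%

94.5384%


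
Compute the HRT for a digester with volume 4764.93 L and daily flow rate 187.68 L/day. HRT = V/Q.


HRT = V / Q
= 4764.93 / 187.68
= 25.3886 days

25.3886 days


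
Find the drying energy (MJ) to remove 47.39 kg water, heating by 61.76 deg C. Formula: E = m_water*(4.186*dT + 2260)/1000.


E = m_water * (4.186 * dT + 2260) / 1000
= 47.39 * (4.186 * 61.76 + 2260) / 1000
= 119.3530 MJ

119.3530 MJ


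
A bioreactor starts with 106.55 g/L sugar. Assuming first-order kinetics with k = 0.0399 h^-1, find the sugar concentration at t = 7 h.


S = S0 * exp(-k * t)
S = 106.55 * exp(-0.0399 * 7)
S = 80.5851 g/L

80.5851 g/L


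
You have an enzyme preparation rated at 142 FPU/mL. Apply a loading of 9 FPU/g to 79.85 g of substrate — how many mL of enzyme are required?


V = dosage * m_sub / activity
V = 9 * 79.85 / 142
V = 5.0609 mL

5.0609 mL


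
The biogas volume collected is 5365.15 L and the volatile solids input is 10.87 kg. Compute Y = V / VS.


Y = V / VS
= 5365.15 / 10.87
= 493.5741 L/kg VS

493.5741 L/kg VS


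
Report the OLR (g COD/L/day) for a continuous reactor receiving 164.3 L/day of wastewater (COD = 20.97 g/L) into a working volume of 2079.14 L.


OLR = Q * S / V
= 164.3 * 20.97 / 2079.14
= 1.6571 g/L/day

1.6571 g/L/day


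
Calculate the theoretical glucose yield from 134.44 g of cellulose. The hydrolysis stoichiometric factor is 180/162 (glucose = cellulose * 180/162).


glucose = cellulose * 180/162
= 134.44 * 180/162
= 149.3778 g

149.3778 g


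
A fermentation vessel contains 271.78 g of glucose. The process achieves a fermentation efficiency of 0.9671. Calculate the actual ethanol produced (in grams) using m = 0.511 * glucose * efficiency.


Actual ethanol: m = 0.511 * 271.78 * 0.9671
m = 134.3104 g

134.3104 g


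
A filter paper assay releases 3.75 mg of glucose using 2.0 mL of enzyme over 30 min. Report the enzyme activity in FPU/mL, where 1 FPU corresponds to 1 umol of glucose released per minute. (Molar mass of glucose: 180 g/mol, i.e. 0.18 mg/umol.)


Activity = glucose_mg / (0.18 mg/umol * V_mL * t_min)
= 3.75 / (0.18 * 2.0 * 30)
= 0.3472 FPU/mL

0.3472 FPU/mL


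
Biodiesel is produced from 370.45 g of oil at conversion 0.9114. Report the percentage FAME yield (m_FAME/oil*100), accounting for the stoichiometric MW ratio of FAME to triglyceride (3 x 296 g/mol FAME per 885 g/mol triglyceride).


m_FAME = oil * conv * (3 * 296 / 885) = oil * conv * (888/885)
= 370.45 * 0.9114 * 888 / 885
= 338.7726 g
Y = m_FAME / oil * 100 = conv * (888/885) * 100
= 0.9114 * 888 / 885 * 100
= 91.45%

91.45%


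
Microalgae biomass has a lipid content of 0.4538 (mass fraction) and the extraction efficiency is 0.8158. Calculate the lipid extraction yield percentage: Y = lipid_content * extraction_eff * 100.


Y = lipid_content * extraction_eff * 100
= 0.4538 * 0.8158 * 100
= 37.0210%

37.0210%


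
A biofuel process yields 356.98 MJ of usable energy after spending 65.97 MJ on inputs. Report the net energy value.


NEV = E_out - E_in
= 356.98 - 65.97
= 291.0100 MJ

291.0100 MJ


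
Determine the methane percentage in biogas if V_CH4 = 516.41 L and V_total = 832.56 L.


CH4% = V_CH4 / V_total * 100
= 516.41 / 832.56 * 100
= 62.0268%

62.0268%


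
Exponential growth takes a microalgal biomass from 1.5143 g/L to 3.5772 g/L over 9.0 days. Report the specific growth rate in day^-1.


mu = ln(X2/X1) / dt
= ln(3.5772/1.5143) / 9.0
= 0.0955 per day

0.0955 per day


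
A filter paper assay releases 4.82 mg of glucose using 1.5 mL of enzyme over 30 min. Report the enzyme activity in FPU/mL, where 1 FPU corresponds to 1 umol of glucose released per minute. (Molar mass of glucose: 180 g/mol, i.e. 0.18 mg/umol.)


Activity = glucose_mg / (0.18 mg/umol * V_mL * t_min)
= 4.82 / (0.18 * 1.5 * 30)
= 0.5951 FPU/mL

0.5951 FPU/mL


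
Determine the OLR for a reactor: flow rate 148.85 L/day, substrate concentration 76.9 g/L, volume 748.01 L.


OLR = Q * S / V
= 148.85 * 76.9 / 748.01
= 15.3027 g/L/day

15.3027 g/L/day


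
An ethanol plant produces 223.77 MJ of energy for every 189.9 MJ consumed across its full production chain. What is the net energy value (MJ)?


NEV = E_out - E_in
= 223.77 - 189.9
= 33.8700 MJ

33.8700 MJ


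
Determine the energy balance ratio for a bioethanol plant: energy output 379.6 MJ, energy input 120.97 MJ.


EROI = E_out / E_in
= 379.6 / 120.97
= 3.1380

3.1380


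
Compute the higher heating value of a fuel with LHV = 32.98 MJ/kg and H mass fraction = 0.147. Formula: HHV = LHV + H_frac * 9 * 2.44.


HHV = LHV + H_frac * 9 * 2.44
= 32.98 + 0.147 * 9 * 2.44
= 36.2081 MJ/kg

36.2081 MJ/kg


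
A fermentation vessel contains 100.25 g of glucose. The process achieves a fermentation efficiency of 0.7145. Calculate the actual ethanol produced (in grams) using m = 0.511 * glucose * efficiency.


Actual ethanol: m = 0.511 * 100.25 * 0.7145
m = 36.6022 g

36.6022 g


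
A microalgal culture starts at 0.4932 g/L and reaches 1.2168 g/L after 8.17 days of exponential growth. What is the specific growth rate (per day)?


mu = ln(X2/X1) / dt
= ln(1.2168/0.4932) / 8.17
= 0.1105 per day

0.1105 per day


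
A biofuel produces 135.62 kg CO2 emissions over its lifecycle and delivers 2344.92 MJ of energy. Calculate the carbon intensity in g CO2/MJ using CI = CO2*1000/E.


CI = CO2 * 1000 / E
= 135.62 * 1000 / 2344.92
= 57.8357 g CO2/MJ

57.8357 g CO2/MJ


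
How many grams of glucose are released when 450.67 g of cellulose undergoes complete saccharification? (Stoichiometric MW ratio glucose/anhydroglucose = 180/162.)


glucose = cellulose * 180/162
= 450.67 * 180/162
= 500.7444 g

500.7444 g


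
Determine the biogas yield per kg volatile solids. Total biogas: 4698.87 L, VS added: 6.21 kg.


Y = V / VS
= 4698.87 / 6.21
= 756.6618 L/kg VS

756.6618 L/kg VS


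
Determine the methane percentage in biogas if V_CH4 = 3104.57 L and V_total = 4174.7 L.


CH4% = V_CH4 / V_total * 100
= 3104.57 / 4174.7 * 100
= 74.3663%

74.3663%


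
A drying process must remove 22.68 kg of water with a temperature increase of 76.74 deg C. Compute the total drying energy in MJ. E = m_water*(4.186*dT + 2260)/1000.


E = m_water * (4.186 * dT + 2260) / 1000
= 22.68 * (4.186 * 76.74 + 2260) / 1000
= 58.5424 MJ

58.5424 MJ


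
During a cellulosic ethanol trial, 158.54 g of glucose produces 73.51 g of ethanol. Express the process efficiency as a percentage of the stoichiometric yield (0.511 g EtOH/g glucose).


Fermentation efficiency = (actual / (0.511 * glucose)) * 100
= (73.51 / (0.511 * 158.54)) * 100
= 90.7375%

90.7375%


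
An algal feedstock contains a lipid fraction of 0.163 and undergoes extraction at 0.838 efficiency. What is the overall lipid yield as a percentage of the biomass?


Y = lipid_content * extraction_eff * 100
= 0.163 * 0.838 * 100
= 13.6594%

13.6594%


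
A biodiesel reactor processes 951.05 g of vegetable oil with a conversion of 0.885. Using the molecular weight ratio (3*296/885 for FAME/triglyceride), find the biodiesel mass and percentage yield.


m_FAME = oil * conv * (3 * 296 / 885) = oil * conv * (888/885)
= 951.05 * 0.885 * 888 / 885
= 844.5324 g
Y = m_FAME / oil * 100 = conv * (888/885) * 100
= 0.885 * 888 / 885 * 100
= 88.80%

844.5324 g FAME; Y = 88.80%


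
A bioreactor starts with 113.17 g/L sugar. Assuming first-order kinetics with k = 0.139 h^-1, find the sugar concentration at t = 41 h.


S = S0 * exp(-k * t)
S = 113.17 * exp(-0.139 * 41)
S = 0.3790 g/L

0.3790 g/L


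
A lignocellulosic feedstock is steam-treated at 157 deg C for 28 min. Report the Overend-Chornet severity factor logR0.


logR0 = log10(t * exp((T - 100) / 14.75))
= log10(28 * exp((157 - 100) / 14.75))
= 3.1254

3.1254


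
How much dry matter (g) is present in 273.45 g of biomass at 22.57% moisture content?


Wd = Ww * (1 - MC/100)
= 273.45 * (1 - 22.57/100)
= 211.7323 g

211.7323 g


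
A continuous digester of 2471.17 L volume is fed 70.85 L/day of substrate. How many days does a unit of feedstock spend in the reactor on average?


HRT = V / Q
= 2471.17 / 70.85
= 34.8789 days

34.8789 days


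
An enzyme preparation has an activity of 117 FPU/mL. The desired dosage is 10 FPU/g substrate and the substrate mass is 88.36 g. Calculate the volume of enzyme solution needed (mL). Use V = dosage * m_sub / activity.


V = dosage * m_sub / activity
V = 10 * 88.36 / 117
V = 7.5521 mL

7.5521 mL


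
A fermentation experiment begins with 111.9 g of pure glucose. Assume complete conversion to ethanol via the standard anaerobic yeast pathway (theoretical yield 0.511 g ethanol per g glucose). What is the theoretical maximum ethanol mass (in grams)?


Theoretical ethanol yield: m_EtOH = 0.511 * m_glucose
m_EtOH = 0.511 * 111.9 = 57.1809 g

57.1809 g


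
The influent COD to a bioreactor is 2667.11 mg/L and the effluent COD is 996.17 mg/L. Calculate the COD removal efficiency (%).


eta = (COD_in - COD_out) / COD_in * 100
= (2667.11 - 996.17) / 2667.11 * 100
= 62.6498%

62.6498%


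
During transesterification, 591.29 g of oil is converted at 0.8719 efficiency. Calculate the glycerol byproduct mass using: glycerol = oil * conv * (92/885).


glycerol = oil * conv * (92/885)
= 591.29 * 0.8719 * 92 / 885
= 53.5935 g

53.5935 g


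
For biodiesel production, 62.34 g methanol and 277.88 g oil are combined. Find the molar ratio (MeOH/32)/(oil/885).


Molar ratio = n_MeOH / n_oil = (MeOH/32) / (oil/885) = (MeOH * 885) / (32 * oil)
= (62.34 * 885) / (32 * 277.88)
= 6.2044

6.2044


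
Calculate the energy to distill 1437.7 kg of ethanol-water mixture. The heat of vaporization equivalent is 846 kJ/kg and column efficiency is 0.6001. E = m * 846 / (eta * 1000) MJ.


E = m * 846 / (eta * 1000)
= 1437.7 * 846 / (0.6001 * 1000)
= 2026.8192 MJ

2026.8192 MJ


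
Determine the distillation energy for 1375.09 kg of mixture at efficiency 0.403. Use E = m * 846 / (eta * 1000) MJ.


E = m * 846 / (eta * 1000)
= 1375.09 * 846 / (0.403 * 1000)
= 2886.6654 MJ

2886.6654 MJ


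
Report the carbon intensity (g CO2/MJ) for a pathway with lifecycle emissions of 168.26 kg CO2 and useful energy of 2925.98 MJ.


CI = CO2 * 1000 / E
= 168.26 * 1000 / 2925.98
= 57.5055 g CO2/MJ

57.5055 g CO2/MJ


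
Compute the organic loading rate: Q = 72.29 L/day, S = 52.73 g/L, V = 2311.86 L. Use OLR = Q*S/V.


OLR = Q * S / V
= 72.29 * 52.73 / 2311.86
= 1.6488 g/L/day

1.6488 g/L/day


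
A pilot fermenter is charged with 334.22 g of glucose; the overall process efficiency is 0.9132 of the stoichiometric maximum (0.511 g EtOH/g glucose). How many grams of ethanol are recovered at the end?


Actual ethanol: m = 0.511 * 334.22 * 0.9132
m = 155.9622 g

155.9622 g


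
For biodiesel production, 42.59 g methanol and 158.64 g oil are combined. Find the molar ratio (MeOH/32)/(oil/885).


Molar ratio = n_MeOH / n_oil = (MeOH/32) / (oil/885) = (MeOH * 885) / (32 * oil)
= (42.59 * 885) / (32 * 158.64)
= 7.4249

7.4249


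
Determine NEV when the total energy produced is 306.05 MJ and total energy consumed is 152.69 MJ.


NEV = E_out - E_in
= 306.05 - 152.69
= 153.3600 MJ

153.3600 MJ


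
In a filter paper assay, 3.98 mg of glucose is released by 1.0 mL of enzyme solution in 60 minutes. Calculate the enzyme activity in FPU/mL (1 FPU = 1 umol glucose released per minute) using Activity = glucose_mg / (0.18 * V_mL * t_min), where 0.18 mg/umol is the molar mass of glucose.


Activity = glucose_mg / (0.18 mg/umol * V_mL * t_min)
= 3.98 / (0.18 * 1.0 * 60)
= 0.3685 FPU/mL

0.3685 FPU/mL


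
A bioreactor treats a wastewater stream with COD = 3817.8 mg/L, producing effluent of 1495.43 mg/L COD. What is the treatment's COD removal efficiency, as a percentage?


eta = (COD_in - COD_out) / COD_in * 100
= (3817.8 - 1495.43) / 3817.8 * 100
= 60.8301%

60.8301%


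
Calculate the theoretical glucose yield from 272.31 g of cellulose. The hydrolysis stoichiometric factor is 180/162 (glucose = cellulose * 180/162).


glucose = cellulose * 180/162
= 272.31 * 180/162
= 302.5667 g

302.5667 g


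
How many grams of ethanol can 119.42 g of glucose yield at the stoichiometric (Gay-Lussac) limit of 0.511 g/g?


Theoretical ethanol yield: m_EtOH = 0.511 * m_glucose
m_EtOH = 0.511 * 119.42 = 61.0236 g

61.0236 g


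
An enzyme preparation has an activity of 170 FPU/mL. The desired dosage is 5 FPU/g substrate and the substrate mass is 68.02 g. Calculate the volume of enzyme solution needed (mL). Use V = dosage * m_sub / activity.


V = dosage * m_sub / activity
V = 5 * 68.02 / 170
V = 2.0006 mL

2.0006 mL


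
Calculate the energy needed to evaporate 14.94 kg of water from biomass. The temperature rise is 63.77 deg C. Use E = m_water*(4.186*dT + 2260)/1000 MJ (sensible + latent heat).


E = m_water * (4.186 * dT + 2260) / 1000
= 14.94 * (4.186 * 63.77 + 2260) / 1000
= 37.7525 MJ

37.7525 MJ


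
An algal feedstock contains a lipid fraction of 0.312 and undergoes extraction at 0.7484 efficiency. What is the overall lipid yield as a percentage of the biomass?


Y = lipid_content * extraction_eff * 100
= 0.312 * 0.7484 * 100
= 23.3501%

23.3501%


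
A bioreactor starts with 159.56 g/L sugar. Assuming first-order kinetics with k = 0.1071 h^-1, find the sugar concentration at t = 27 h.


S = S0 * exp(-k * t)
S = 159.56 * exp(-0.1071 * 27)
S = 8.8527 g/L

8.8527 g/L


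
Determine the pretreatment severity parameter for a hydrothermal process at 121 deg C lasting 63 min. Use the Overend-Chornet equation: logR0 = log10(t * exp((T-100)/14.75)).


logR0 = log10(t * exp((T - 100) / 14.75))
= log10(63 * exp((121 - 100) / 14.75))
= 2.4177

2.4177


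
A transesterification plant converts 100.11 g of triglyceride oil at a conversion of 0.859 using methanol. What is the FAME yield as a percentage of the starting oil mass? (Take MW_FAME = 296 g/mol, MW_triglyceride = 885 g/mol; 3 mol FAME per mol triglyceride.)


m_FAME = oil * conv * (3 * 296 / 885) = oil * conv * (888/885)
= 100.11 * 0.859 * 888 / 885
= 86.2860 g
Y = m_FAME / oil * 100 = conv * (888/885) * 100
= 0.859 * 888 / 885 * 100
= 86.19%

86.19%


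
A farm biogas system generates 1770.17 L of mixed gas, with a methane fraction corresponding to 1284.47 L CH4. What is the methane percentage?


CH4% = V_CH4 / V_total * 100
= 1284.47 / 1770.17 * 100
= 72.5620%

72.5620%


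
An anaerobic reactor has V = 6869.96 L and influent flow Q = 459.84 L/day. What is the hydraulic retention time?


HRT = V / Q
= 6869.96 / 459.84
= 14.9399 days

14.9399 days


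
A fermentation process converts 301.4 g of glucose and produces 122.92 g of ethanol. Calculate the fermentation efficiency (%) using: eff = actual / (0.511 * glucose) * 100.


Fermentation efficiency = (actual / (0.511 * glucose)) * 100
= (122.92 / (0.511 * 301.4)) * 100
= 79.8102%

79.8102%


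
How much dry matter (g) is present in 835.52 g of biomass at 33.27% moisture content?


Wd = Ww * (1 - MC/100)
= 835.52 * (1 - 33.27/100)
= 557.5425 g

557.5425 g


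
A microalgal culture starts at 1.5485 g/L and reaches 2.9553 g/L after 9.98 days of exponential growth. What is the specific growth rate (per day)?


mu = ln(X2/X1) / dt
= ln(2.9553/1.5485) / 9.98
= 0.0648 per day

0.0648 per day


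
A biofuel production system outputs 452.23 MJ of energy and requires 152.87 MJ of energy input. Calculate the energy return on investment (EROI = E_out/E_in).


EROI = E_out / E_in
= 452.23 / 152.87
= 2.9583

2.9583


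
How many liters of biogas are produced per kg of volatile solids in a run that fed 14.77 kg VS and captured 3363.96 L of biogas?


Y = V / VS
= 3363.96 / 14.77
= 227.7563 L/kg VS

227.7563 L/kg VS


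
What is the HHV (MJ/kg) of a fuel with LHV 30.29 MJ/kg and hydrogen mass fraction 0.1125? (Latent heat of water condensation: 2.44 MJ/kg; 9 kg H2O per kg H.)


HHV = LHV + H_frac * 9 * 2.44
= 30.29 + 0.1125 * 9 * 2.44
= 32.7605 MJ/kg

32.7605 MJ/kg


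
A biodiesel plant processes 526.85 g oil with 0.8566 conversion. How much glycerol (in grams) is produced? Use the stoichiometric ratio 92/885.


glycerol = oil * conv * (92/885)
= 526.85 * 0.8566 * 92 / 885
= 46.9148 g

46.9148 g


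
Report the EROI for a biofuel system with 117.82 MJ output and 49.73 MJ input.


EROI = E_out / E_in
= 117.82 / 49.73
= 2.3692

2.3692


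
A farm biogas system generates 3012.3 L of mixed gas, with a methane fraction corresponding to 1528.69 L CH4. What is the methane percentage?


CH4% = V_CH4 / V_total * 100
= 1528.69 / 3012.3 * 100
= 50.7483%

50.7483%


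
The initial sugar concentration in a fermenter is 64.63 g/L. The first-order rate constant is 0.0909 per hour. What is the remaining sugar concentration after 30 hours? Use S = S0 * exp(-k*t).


S = S0 * exp(-k * t)
S = 64.63 * exp(-0.0909 * 30)
S = 4.2278 g/L

4.2278 g/L


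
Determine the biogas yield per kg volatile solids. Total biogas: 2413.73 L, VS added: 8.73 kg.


Y = V / VS
= 2413.73 / 8.73
= 276.4868 L/kg VS

276.4868 L/kg VS


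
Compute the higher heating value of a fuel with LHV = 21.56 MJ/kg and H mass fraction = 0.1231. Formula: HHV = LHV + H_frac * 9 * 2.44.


HHV = LHV + H_frac * 9 * 2.44
= 21.56 + 0.1231 * 9 * 2.44
= 24.2633 MJ/kg

24.2633 MJ/kg


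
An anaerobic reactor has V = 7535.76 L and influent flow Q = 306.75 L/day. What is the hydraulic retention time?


HRT = V / Q
= 7535.76 / 306.75
= 24.5665 days

24.5665 days


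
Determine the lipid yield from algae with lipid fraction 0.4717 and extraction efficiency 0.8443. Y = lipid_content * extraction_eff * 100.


Y = lipid_content * extraction_eff * 100
= 0.4717 * 0.8443 * 100
= 39.8256%

39.8256%


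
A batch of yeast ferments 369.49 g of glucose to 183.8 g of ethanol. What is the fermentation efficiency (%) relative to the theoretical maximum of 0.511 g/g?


Fermentation efficiency = (actual / (0.511 * glucose)) * 100
= (183.8 / (0.511 * 369.49)) * 100
= 97.3469%

97.3469%


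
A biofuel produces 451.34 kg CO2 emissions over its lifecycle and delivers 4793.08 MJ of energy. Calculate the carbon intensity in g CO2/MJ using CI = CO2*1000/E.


CI = CO2 * 1000 / E
= 451.34 * 1000 / 4793.08
= 94.1649 g CO2/MJ

94.1649 g CO2/MJ


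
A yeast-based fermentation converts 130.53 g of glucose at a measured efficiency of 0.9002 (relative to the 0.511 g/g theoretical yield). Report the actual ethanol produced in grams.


Actual ethanol: m = 0.511 * 130.53 * 0.9002
m = 60.0441 g

60.0441 g


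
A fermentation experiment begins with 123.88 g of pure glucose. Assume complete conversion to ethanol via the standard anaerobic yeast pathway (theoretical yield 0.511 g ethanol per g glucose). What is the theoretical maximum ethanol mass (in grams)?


Theoretical ethanol yield: m_EtOH = 0.511 * m_glucose
m_EtOH = 0.511 * 123.88 = 63.3027 g

63.3027 g


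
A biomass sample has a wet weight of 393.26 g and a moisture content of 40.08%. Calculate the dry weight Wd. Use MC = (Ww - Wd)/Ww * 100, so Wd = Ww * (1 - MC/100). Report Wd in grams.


Wd = Ww * (1 - MC/100)
= 393.26 * (1 - 40.08/100)
= 235.6414 g

235.6414 g


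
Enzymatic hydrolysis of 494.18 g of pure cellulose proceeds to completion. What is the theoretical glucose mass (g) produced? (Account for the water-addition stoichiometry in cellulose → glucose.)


glucose = cellulose * 180/162
= 494.18 * 180/162
= 549.0889 g

549.0889 g


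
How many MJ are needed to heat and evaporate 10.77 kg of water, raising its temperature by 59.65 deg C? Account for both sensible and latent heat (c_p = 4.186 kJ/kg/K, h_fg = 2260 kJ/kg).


E = m_water * (4.186 * dT + 2260) / 1000
= 10.77 * (4.186 * 59.65 + 2260) / 1000
= 27.0294 MJ

27.0294 MJ


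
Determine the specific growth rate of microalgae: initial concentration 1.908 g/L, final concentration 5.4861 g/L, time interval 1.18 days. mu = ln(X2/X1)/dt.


mu = ln(X2/X1) / dt
= ln(5.4861/1.908) / 1.18
= 0.8951 per day

0.8951 per day


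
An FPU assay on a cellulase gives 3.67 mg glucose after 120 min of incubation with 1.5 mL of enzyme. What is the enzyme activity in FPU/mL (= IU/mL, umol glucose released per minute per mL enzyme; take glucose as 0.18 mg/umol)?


Activity = glucose_mg / (0.18 mg/umol * V_mL * t_min)
= 3.67 / (0.18 * 1.5 * 120)
= 0.1133 FPU/mL

0.1133 FPU/mL


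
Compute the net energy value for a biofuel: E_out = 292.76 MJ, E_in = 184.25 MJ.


NEV = E_out - E_in
= 292.76 - 184.25
= 108.5100 MJ

108.5100 MJ


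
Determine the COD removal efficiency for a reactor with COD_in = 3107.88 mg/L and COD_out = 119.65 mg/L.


eta = (COD_in - COD_out) / COD_in * 100
= (3107.88 - 119.65) / 3107.88 * 100
= 96.1501%

96.1501%


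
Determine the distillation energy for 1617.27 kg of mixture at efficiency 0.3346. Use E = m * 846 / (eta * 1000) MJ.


E = m * 846 / (eta * 1000)
= 1617.27 * 846 / (0.3346 * 1000)
= 4089.0927 MJ

4089.0927 MJ


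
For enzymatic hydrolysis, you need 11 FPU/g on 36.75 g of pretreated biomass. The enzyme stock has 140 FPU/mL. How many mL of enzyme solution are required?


V = dosage * m_sub / activity
V = 11 * 36.75 / 140
V = 2.8875 mL

2.8875 mL


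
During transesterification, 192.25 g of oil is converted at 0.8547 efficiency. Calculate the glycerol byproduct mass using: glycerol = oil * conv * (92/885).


glycerol = oil * conv * (92/885)
= 192.25 * 0.8547 * 92 / 885
= 17.0814 g

17.0814 g


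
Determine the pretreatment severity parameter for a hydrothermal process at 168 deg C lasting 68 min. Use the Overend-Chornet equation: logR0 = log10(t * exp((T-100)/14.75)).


logR0 = log10(t * exp((T - 100) / 14.75))
= log10(68 * exp((168 - 100) / 14.75))
= 3.8347

3.8347


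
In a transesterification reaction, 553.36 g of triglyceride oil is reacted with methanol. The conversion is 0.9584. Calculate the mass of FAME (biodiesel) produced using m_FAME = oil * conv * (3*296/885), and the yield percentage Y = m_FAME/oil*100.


m_FAME = oil * conv * (3 * 296 / 885) = oil * conv * (888/885)
= 553.36 * 0.9584 * 888 / 885
= 532.1380 g
Y = m_FAME / oil * 100 = conv * (888/885) * 100
= 0.9584 * 888 / 885 * 100
= 96.16%

532.1380 g FAME; Y = 96.16%


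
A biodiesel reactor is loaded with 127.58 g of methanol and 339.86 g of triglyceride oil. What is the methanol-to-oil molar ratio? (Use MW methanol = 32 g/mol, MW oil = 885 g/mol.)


Molar ratio = n_MeOH / n_oil = (MeOH/32) / (oil/885) = (MeOH * 885) / (32 * oil)
= (127.58 * 885) / (32 * 339.86)
= 10.3819

10.3819


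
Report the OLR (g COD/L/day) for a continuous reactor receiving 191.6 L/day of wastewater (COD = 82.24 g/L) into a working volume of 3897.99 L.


OLR = Q * S / V
= 191.6 * 82.24 / 3897.99
= 4.0424 g/L/day

4.0424 g/L/day


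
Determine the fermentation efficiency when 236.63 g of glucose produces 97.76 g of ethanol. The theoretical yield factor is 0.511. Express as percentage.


Fermentation efficiency = (actual / (0.511 * glucose)) * 100
= (97.76 / (0.511 * 236.63)) * 100
= 80.8482%

80.8482%


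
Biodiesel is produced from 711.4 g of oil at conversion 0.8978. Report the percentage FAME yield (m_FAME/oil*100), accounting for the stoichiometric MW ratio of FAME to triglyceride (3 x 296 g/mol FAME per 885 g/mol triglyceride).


m_FAME = oil * conv * (3 * 296 / 885) = oil * conv * (888/885)
= 711.4 * 0.8978 * 888 / 885
= 640.8600 g
Y = m_FAME / oil * 100 = conv * (888/885) * 100
= 0.8978 * 888 / 885 * 100
= 90.08%

90.08%


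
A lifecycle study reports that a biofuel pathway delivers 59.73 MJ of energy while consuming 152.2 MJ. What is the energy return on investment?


EROI = E_out / E_in
= 59.73 / 152.2
= 0.3924

0.3924


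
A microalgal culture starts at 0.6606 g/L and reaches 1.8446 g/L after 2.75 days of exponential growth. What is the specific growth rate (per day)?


mu = ln(X2/X1) / dt
= ln(1.8446/0.6606) / 2.75
= 0.3734 per day

0.3734 per day


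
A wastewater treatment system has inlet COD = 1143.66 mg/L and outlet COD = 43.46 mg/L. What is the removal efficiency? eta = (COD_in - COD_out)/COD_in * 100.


eta = (COD_in - COD_out) / COD_in * 100
= (1143.66 - 43.46) / 1143.66 * 100
= 96.1999%

96.1999%


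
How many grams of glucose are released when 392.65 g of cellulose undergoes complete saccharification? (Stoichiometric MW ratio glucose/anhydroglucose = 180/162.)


glucose = cellulose * 180/162
= 392.65 * 180/162
= 436.2778 g

436.2778 g


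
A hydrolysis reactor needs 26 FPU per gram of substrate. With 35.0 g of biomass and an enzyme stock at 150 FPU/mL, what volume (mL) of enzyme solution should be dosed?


V = dosage * m_sub / activity
V = 26 * 35.0 / 150
V = 6.0667 mL

6.0667 mL


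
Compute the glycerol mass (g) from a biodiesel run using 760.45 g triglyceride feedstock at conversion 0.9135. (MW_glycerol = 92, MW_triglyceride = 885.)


glycerol = oil * conv * (92/885)
= 760.45 * 0.9135 * 92 / 885
= 72.2144 g

72.2144 g


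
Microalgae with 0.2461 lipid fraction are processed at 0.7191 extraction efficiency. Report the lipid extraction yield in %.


Y = lipid_content * extraction_eff * 100
= 0.2461 * 0.7191 * 100
= 17.6971%

17.6971%


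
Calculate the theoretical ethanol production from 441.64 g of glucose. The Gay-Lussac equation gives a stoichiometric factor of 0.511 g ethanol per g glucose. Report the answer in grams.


Theoretical ethanol yield: m_EtOH = 0.511 * m_glucose
m_EtOH = 0.511 * 441.64 = 225.6780 g

225.6780 g


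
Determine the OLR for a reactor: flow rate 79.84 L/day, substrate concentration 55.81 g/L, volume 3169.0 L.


OLR = Q * S / V
= 79.84 * 55.81 / 3169.0
= 1.4061 g/L/day

1.4061 g/L/day


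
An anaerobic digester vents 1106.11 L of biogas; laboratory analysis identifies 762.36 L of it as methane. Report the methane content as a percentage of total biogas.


CH4% = V_CH4 / V_total * 100
= 762.36 / 1106.11 * 100
= 68.9226%

68.9226%


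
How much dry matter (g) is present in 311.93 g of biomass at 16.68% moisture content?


Wd = Ww * (1 - MC/100)
= 311.93 * (1 - 16.68/100)
= 259.9001 g

259.9001 g


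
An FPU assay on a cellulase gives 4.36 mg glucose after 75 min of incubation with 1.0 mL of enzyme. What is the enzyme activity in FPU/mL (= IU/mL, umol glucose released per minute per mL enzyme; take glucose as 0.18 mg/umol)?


Activity = glucose_mg / (0.18 mg/umol * V_mL * t_min)
= 4.36 / (0.18 * 1.0 * 75)
= 0.3230 FPU/mL

0.3230 FPU/mL


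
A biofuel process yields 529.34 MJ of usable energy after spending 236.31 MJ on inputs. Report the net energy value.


NEV = E_out - E_in
= 529.34 - 236.31
= 293.0300 MJ

293.0300 MJ


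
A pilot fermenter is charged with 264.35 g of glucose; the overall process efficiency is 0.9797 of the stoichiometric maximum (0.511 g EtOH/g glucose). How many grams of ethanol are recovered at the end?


Actual ethanol: m = 0.511 * 264.35 * 0.9797
m = 132.3407 g

132.3407 g


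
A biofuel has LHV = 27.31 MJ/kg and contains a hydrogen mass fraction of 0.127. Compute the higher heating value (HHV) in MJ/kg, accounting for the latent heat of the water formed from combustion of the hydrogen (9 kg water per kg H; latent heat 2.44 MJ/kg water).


HHV = LHV + H_frac * 9 * 2.44
= 27.31 + 0.127 * 9 * 2.44
= 30.0989 MJ/kg

30.0989 MJ/kg


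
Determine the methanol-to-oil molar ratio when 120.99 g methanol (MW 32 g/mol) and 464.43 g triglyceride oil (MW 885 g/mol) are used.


Molar ratio = n_MeOH / n_oil = (MeOH/32) / (oil/885) = (MeOH * 885) / (32 * oil)
= (120.99 * 885) / (32 * 464.43)
= 7.2048

7.2048


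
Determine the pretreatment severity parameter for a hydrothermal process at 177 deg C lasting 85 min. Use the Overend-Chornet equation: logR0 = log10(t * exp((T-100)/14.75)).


logR0 = log10(t * exp((T - 100) / 14.75))
= log10(85 * exp((177 - 100) / 14.75))
= 4.1966

4.1966


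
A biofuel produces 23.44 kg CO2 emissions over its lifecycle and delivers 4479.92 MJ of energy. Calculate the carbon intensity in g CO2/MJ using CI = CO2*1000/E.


CI = CO2 * 1000 / E
= 23.44 * 1000 / 4479.92
= 5.2322 g CO2/MJ

5.2322 g CO2/MJ


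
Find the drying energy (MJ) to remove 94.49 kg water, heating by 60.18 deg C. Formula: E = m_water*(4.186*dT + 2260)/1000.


E = m_water * (4.186 * dT + 2260) / 1000
= 94.49 * (4.186 * 60.18 + 2260) / 1000
= 237.3507 MJ

237.3507 MJ


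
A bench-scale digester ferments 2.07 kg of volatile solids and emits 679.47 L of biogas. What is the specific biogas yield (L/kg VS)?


Y = V / VS
= 679.47 / 2.07
= 328.2464 L/kg VS

328.2464 L/kg VS


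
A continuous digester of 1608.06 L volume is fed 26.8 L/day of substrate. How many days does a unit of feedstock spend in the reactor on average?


HRT = V / Q
= 1608.06 / 26.8
= 60.0022 days

60.0022 days


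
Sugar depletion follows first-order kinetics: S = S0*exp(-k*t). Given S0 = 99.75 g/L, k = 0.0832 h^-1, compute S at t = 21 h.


S = S0 * exp(-k * t)
S = 99.75 * exp(-0.0832 * 21)
S = 17.3826 g/L

17.3826 g/L


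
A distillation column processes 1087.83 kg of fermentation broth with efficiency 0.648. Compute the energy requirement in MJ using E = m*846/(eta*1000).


E = m * 846 / (eta * 1000)
= 1087.83 * 846 / (0.648 * 1000)
= 1420.2225 MJ

1420.2225 MJ


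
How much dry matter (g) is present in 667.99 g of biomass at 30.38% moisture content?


Wd = Ww * (1 - MC/100)
= 667.99 * (1 - 30.38/100)
= 465.0546 g

465.0546 g


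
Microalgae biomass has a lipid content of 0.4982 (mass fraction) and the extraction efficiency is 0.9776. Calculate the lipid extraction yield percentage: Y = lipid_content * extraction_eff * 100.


Y = lipid_content * extraction_eff * 100
= 0.4982 * 0.9776 * 100
= 48.7040%

48.7040%


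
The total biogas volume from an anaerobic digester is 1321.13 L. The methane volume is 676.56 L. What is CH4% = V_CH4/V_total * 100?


CH4% = V_CH4 / V_total * 100
= 676.56 / 1321.13 * 100
= 51.2107%

51.2107%


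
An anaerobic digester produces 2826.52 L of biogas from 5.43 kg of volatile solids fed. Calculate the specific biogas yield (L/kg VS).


Y = V / VS
= 2826.52 / 5.43
= 520.5378 L/kg VS

520.5378 L/kg VS


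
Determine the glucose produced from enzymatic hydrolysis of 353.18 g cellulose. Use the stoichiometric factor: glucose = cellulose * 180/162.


glucose = cellulose * 180/162
= 353.18 * 180/162
= 392.4222 g

392.4222 g


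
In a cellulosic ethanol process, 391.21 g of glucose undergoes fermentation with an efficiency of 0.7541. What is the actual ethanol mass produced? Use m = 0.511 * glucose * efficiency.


Actual ethanol: m = 0.511 * 391.21 * 0.7541
m = 150.7509 g

150.7509 g


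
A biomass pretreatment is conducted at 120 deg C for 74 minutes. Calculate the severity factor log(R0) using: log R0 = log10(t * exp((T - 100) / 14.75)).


logR0 = log10(t * exp((T - 100) / 14.75))
= log10(74 * exp((120 - 100) / 14.75))
= 2.4581

2.4581


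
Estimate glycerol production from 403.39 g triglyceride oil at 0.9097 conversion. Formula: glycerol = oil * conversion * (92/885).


glycerol = oil * conv * (92/885)
= 403.39 * 0.9097 * 92 / 885
= 38.1477 g

38.1477 g


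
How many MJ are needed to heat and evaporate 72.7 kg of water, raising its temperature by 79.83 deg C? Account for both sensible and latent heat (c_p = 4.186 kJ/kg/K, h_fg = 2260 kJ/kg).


E = m_water * (4.186 * dT + 2260) / 1000
= 72.7 * (4.186 * 79.83 + 2260) / 1000
= 188.5960 MJ

188.5960 MJ


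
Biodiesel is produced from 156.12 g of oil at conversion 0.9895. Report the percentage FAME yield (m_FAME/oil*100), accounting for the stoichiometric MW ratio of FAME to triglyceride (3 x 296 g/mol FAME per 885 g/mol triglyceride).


m_FAME = oil * conv * (3 * 296 / 885) = oil * conv * (888/885)
= 156.12 * 0.9895 * 888 / 885
= 155.0044 g
Y = m_FAME / oil * 100 = conv * (888/885) * 100
= 0.9895 * 888 / 885 * 100
= 99.29%

99.29%
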